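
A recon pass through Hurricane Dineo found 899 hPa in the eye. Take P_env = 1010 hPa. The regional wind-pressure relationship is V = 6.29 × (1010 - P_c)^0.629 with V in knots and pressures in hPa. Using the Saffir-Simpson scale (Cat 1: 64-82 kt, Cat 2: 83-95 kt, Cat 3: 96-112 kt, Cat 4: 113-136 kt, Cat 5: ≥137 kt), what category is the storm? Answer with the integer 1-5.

ΔP = 1010 − 899 = 111 hPa.
V ≈ 6.29 × 111^0.629 = 6.29 × 19.34 ≈ 122 kt.
122 kt falls in the Category 4 band.

4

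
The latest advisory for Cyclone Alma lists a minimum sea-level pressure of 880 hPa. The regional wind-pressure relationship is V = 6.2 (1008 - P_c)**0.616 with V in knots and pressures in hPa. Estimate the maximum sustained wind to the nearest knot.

ΔP = 1008 − 880 = 128 hPa.
128^0.616 ≈ 19.863.
V ≈ 6.2 × 19.863 ≈ 123.1 kt.

123 kt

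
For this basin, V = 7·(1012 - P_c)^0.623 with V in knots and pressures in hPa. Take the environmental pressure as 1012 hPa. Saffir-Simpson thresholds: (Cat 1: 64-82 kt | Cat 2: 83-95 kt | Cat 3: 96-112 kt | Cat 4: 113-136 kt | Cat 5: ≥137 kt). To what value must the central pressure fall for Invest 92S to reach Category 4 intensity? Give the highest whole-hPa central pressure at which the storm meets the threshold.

925 hPa

Category 4 begins at V = 113 kt.
Required ΔP = (113/7)^(1/0.623) = 16.143^1.605 ≈ 86.89 hPa.
P_c ≤ 1012 − 86.89 = 925.11, so the highest integer P_c is 925 hPa.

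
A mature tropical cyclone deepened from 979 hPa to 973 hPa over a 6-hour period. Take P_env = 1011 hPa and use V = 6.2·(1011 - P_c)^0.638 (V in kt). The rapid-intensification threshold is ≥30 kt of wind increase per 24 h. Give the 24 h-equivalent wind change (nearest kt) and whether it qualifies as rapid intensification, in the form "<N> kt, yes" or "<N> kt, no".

V₁: ΔP = 32, V ≈ 6.2 × 32^0.638 ≈ 56.58 kt.
V₂: ΔP = 38, V ≈ 6.2 × 38^0.638 ≈ 63.14 kt.
ΔV over 6 h = 6.56 kt → 24 h equivalent = 6.56 × 24/6 ≈ 26.24 kt.
26 kt < 30 kt ⇒ not rapid intensification.

26 kt, no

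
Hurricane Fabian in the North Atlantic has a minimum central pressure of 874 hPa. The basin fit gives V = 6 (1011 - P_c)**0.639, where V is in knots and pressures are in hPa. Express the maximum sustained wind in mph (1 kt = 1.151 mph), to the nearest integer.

ΔP = 1011 − 874 = 137 hPa.
V ≈ 6 × 137^0.639 = 6 × 23.193 ≈ 139.160 kt.
139.160 × 1.151 ≈ 160.17 mph → 160 mph.

160 mph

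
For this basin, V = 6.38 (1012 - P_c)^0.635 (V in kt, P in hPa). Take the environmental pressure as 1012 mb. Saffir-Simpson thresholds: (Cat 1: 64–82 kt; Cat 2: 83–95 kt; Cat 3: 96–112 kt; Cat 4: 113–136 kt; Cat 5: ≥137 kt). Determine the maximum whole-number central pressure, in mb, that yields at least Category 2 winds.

955 mb

Category 2 begins at V = 83 kt.
Required ΔP = (83/6.38)^(1/0.635) = 13.009^1.575 ≈ 56.85 mb.
P_c ≤ 1012 − 56.85 = 955.15, so the highest integer P_c is 955 mb.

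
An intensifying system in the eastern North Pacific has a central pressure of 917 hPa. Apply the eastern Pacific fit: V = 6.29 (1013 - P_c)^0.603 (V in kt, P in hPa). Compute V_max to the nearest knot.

99 kt

ΔP = 1013 − 917 = 96 hPa.
96^0.603 ≈ 15.679.
V ≈ 6.29 × 15.679 ≈ 98.6 kt.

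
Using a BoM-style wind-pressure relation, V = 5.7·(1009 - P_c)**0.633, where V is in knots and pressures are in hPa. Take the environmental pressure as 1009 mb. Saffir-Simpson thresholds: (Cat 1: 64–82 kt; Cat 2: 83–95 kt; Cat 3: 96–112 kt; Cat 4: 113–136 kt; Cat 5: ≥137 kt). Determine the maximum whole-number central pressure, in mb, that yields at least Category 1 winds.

963 mb

Category 1 begins at V = 64 kt.
Required ΔP = (64/5.7)^(1/0.633) = 11.228^1.580 ≈ 45.63 mb.
P_c ≤ 1009 − 45.63 = 963.37, so the highest integer P_c is 963 mb.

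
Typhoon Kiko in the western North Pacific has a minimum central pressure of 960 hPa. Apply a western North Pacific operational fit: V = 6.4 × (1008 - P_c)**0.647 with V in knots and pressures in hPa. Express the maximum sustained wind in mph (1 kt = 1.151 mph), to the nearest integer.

ΔP = 1008 − 960 = 48 hPa.
V ≈ 6.4 × 48^0.647 = 6.4 × 12.239 ≈ 78.333 kt.
78.333 × 1.151 ≈ 90.16 mph → 90 mph.

90 mph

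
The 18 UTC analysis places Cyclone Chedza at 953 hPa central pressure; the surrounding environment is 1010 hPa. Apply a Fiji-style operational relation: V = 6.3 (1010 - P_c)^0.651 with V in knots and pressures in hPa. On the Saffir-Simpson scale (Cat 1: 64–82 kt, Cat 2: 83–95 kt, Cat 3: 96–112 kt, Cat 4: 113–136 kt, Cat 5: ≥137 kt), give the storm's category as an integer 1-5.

ΔP = 1010 − 953 = 57 hPa.
V ≈ 6.3 × 57^0.651 = 6.3 × 13.90 ≈ 88 kt.
88 kt falls in the Category 2 band.

2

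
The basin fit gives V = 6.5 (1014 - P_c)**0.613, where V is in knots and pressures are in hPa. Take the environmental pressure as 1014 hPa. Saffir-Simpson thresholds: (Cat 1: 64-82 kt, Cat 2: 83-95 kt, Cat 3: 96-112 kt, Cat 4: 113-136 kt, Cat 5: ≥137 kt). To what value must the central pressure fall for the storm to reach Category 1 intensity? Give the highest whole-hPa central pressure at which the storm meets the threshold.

Category 1 begins at V = 64 kt.
Required ΔP = (64/6.5)^(1/0.613) = 9.846^1.631 ≈ 41.72 hPa.
P_c ≤ 1014 − 41.72 = 972.28, so the highest integer P_c is 972 hPa.

972 hPa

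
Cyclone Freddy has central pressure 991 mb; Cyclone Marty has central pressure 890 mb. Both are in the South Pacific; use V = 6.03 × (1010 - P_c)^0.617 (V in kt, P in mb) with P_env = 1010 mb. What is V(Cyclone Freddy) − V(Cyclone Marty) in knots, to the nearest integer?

Cyclone Freddy: ΔP = 19; V ≈ 6.03 × 19^0.617 ≈ 37.09 kt.
Cyclone Marty: ΔP = 120; V ≈ 6.03 × 120^0.617 ≈ 115.66 kt.
Difference ≈ 37.09 − 115.66 = -78.57 → -79 kt.

-79 kt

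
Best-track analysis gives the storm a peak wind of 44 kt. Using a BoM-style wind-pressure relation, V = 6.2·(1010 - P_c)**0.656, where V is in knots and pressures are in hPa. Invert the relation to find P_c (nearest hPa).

ΔP = (V / 6.2)^(1/0.656) = (44/6.2)^1.524.
44/6.2 = 7.097; 7.097^1.524 ≈ 19.83 hPa.
P_c = 1010 − 19.83 = 990.17 ≈ 990 hPa.

990 hPa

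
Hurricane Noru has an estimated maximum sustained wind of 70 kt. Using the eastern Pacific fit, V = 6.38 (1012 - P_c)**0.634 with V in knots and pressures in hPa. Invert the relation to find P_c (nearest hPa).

968 hPa

ΔP = (V / 6.38)^(1/0.634) = (70/6.38)^1.577.
70/6.38 = 10.972; 10.972^1.577 ≈ 43.73 hPa.
P_c = 1012 − 43.73 = 968.27 ≈ 968 hPa.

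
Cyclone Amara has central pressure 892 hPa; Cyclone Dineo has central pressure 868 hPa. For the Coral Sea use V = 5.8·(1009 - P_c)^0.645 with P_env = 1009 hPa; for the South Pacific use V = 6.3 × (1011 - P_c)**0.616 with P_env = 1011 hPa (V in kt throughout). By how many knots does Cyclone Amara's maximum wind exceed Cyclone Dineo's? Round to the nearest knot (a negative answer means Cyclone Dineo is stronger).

-9 kt

Cyclone Amara: ΔP = 117; V ≈ 5.8 × 117^0.645 ≈ 125.14 kt.
Cyclone Dineo: ΔP = 143; V ≈ 6.3 × 143^0.616 ≈ 133.98 kt.
Difference ≈ 125.14 − 133.98 = -8.84 → -9 kt.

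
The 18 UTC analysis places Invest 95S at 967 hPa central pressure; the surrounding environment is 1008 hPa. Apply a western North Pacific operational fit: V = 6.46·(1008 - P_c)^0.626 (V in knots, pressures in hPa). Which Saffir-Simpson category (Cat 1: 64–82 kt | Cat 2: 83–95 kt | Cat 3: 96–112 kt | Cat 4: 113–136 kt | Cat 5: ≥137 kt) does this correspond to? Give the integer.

1

ΔP = 1008 − 967 = 41 hPa.
V ≈ 6.46 × 41^0.626 = 6.46 × 10.22 ≈ 66 kt.
66 kt falls in the Category 1 band.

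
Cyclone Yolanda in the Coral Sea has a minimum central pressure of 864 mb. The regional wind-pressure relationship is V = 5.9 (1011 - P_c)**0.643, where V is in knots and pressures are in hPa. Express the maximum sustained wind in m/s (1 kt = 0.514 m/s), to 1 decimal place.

ΔP = 1011 − 864 = 147 mb.
V ≈ 5.9 × 147^0.643 = 5.9 × 24.751 ≈ 146.028 kt.
146.028 × 0.514 ≈ 75.06 m/s → 75.1 m/s.

75.1 m/s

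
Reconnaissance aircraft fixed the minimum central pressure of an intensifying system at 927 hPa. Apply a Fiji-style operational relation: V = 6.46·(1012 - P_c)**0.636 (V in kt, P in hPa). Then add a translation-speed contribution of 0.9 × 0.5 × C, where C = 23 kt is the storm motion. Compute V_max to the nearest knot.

119 kt

ΔP = 1012 − 927 = 85 hPa.
85^0.636 ≈ 16.870.
V ≈ 6.46 × 16.870 ≈ 109.0 kt.
Translation term: 0.9 × 0.5 × 23 = 10.35 kt.
Corrected V ≈ 119.35 kt → 119 kt.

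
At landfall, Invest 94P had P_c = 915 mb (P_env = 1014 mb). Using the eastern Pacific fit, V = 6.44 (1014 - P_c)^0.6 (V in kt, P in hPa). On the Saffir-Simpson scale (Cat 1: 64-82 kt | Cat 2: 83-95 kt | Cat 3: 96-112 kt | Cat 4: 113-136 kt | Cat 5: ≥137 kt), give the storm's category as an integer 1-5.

ΔP = 1014 − 915 = 99 mb.
V ≈ 6.44 × 99^0.6 = 6.44 × 15.75 ≈ 101 kt.
101 kt falls in the Category 3 band.

3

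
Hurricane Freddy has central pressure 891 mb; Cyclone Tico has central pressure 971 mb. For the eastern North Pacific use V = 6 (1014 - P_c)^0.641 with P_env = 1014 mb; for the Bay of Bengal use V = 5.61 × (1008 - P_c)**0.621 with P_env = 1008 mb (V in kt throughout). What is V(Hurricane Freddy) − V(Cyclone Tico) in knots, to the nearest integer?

78 kt

Hurricane Freddy: ΔP = 123; V ≈ 6 × 123^0.641 ≈ 131.15 kt.
Cyclone Tico: ΔP = 37; V ≈ 5.61 × 37^0.621 ≈ 52.82 kt.
Difference ≈ 131.15 − 52.82 = 78.33 → 78 kt.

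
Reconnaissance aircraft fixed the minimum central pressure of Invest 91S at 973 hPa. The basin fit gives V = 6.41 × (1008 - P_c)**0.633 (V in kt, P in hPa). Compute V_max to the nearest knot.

ΔP = 1008 − 973 = 35 hPa.
35^0.633 ≈ 9.493.
V ≈ 6.41 × 9.493 ≈ 60.8 kt.

61 kt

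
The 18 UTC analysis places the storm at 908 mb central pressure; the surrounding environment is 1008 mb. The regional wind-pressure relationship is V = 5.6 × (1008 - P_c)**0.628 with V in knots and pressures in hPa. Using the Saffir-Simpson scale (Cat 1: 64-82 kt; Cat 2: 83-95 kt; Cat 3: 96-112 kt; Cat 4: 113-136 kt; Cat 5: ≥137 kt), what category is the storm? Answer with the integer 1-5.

3

ΔP = 1008 − 908 = 100 mb.
V ≈ 5.6 × 100^0.628 = 5.6 × 18.03 ≈ 101 kt.
101 kt falls in the Category 3 band.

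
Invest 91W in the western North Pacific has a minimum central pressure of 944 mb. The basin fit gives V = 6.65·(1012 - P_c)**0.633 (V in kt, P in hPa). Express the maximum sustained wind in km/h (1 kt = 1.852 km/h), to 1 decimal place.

ΔP = 1012 − 944 = 68 mb.
V ≈ 6.65 × 68^0.633 = 6.65 × 14.454 ≈ 96.117 kt.
96.117 × 1.852 ≈ 178.01 km/h → 178.0 km/h.

178.0 km/h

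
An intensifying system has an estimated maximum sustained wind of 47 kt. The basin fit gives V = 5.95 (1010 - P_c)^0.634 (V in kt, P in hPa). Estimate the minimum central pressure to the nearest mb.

984 mb

ΔP = (V / 5.95)^(1/0.634) = (47/5.95)^1.577.
47/5.95 = 7.899; 7.899^1.577 ≈ 26.05 mb.
P_c = 1010 − 26.05 = 983.95 ≈ 984 mb.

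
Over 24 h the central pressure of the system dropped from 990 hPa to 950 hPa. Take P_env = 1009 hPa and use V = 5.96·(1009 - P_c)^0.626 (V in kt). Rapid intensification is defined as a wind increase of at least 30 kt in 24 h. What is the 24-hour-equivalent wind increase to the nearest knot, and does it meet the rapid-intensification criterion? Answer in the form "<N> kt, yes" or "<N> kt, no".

V₁: ΔP = 19, V ≈ 5.96 × 19^0.626 ≈ 37.65 kt.
V₂: ΔP = 59, V ≈ 5.96 × 59^0.626 ≈ 76.52 kt.
ΔV over 24 h = 38.87 kt → 24 h equivalent = 38.87 × 24/24 ≈ 38.87 kt.
39 kt ≥ 30 kt ⇒ rapid intensification.

39 kt, yes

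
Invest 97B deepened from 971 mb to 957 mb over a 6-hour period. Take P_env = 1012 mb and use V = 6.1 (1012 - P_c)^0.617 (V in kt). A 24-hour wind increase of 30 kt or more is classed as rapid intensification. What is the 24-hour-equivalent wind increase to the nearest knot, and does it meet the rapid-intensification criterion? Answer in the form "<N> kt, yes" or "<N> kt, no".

V₁: ΔP = 41, V ≈ 6.1 × 41^0.617 ≈ 60.31 kt.
V₂: ΔP = 55, V ≈ 6.1 × 55^0.617 ≈ 72.30 kt.
ΔV over 6 h = 11.99 kt → 24 h equivalent = 11.99 × 24/6 ≈ 47.96 kt.
48 kt ≥ 30 kt ⇒ rapid intensification.

48 kt, yes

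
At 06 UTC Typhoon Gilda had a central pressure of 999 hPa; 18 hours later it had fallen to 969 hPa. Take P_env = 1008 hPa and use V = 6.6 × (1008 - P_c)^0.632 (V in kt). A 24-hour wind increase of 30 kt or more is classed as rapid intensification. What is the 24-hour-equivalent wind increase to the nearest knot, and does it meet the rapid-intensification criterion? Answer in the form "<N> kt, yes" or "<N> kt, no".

V₁: ΔP = 9, V ≈ 6.6 × 9^0.632 ≈ 26.46 kt.
V₂: ΔP = 39, V ≈ 6.6 × 39^0.632 ≈ 66.85 kt.
ΔV over 18 h = 40.39 kt → 24 h equivalent = 40.39 × 24/18 ≈ 53.85 kt.
54 kt ≥ 30 kt ⇒ rapid intensification.

54 kt, yes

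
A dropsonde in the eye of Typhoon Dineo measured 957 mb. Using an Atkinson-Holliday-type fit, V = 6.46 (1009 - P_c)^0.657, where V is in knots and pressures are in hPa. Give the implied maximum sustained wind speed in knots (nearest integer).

ΔP = 1009 − 957 = 52 mb.
52^0.657 ≈ 13.410.
V ≈ 6.46 × 13.410 ≈ 86.6 kt.

87 kt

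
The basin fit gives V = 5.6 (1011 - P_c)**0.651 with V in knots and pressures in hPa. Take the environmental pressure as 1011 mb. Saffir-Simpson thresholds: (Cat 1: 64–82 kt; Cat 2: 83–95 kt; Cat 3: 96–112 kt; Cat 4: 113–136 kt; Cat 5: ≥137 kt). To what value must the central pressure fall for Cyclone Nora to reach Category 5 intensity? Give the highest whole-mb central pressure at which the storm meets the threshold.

Category 5 begins at V = 137 kt.
Required ΔP = (137/5.6)^(1/0.651) = 24.464^1.536 ≈ 135.81 mb.
P_c ≤ 1011 − 135.81 = 875.19, so the highest integer P_c is 875 mb.

875 mb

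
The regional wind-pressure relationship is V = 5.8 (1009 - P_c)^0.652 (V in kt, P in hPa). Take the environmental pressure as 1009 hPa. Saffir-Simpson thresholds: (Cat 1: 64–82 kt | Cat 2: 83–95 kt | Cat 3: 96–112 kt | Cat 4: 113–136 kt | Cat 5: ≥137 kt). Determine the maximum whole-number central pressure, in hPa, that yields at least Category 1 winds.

969 hPa

Category 1 begins at V = 64 kt.
Required ΔP = (64/5.8)^(1/0.652) = 11.034^1.534 ≈ 39.75 hPa.
P_c ≤ 1009 − 39.75 = 969.25, so the highest integer P_c is 969 hPa.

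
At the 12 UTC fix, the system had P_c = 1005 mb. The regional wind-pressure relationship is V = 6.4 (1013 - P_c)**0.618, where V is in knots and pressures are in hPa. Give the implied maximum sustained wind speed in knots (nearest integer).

23 kt

ΔP = 1013 − 1005 = 8 mb.
8^0.618 ≈ 3.615.
V ≈ 6.4 × 3.615 ≈ 23.1 kt.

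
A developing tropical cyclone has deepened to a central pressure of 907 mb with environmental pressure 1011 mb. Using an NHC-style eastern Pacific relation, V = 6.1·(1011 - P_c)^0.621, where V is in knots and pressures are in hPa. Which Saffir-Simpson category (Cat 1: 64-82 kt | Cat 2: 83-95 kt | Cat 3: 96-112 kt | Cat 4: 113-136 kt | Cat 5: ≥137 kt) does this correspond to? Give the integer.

3

ΔP = 1011 − 907 = 104 mb.
V ≈ 6.1 × 104^0.621 = 6.1 × 17.89 ≈ 109 kt.
109 kt falls in the Category 3 band.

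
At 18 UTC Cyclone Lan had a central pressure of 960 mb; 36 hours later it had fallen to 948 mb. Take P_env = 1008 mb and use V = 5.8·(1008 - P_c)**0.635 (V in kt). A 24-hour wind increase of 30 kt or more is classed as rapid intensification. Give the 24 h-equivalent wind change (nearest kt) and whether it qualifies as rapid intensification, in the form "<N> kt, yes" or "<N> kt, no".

7 kt, no

V₁: ΔP = 48, V ≈ 5.8 × 48^0.635 ≈ 67.77 kt.
V₂: ΔP = 60, V ≈ 5.8 × 60^0.635 ≈ 78.08 kt.
ΔV over 36 h = 10.31 kt → 24 h equivalent = 10.31 × 24/36 ≈ 6.87 kt.
7 kt < 30 kt ⇒ not rapid intensification.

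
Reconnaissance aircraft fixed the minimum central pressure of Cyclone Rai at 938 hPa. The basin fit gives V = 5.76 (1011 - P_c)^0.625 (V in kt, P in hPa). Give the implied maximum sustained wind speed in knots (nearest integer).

84 kt

ΔP = 1011 − 938 = 73 hPa.
73^0.625 ≈ 14.608.
V ≈ 5.76 × 14.608 ≈ 84.1 kt.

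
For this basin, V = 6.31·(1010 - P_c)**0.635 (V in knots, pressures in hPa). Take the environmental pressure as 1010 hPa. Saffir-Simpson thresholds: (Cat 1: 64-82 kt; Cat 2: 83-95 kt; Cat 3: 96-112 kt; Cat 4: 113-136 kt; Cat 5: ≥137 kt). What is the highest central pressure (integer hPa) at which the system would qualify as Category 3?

Category 3 begins at V = 96 kt.
Required ΔP = (96/6.31)^(1/0.635) = 15.214^1.575 ≈ 72.74 hPa.
P_c ≤ 1010 − 72.74 = 937.26, so the highest integer P_c is 937 hPa.

937 hPa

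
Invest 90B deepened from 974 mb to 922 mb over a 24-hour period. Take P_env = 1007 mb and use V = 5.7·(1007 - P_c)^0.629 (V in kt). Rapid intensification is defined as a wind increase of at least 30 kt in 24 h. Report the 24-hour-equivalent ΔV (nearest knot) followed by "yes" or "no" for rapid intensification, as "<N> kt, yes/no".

42 kt, yes

V₁: ΔP = 33, V ≈ 5.7 × 33^0.629 ≈ 51.41 kt.
V₂: ΔP = 85, V ≈ 5.7 × 85^0.629 ≈ 93.21 kt.
ΔV over 24 h = 41.80 kt → 24 h equivalent = 41.80 × 24/24 ≈ 41.80 kt.
42 kt ≥ 30 kt ⇒ rapid intensification.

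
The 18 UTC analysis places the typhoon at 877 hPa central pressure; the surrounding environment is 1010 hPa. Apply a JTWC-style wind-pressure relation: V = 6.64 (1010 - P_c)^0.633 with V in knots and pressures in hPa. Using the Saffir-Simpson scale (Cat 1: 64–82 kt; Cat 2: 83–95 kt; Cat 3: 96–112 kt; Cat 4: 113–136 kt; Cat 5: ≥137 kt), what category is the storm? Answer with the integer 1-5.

5

ΔP = 1010 − 877 = 133 hPa.
V ≈ 6.64 × 133^0.633 = 6.64 × 22.10 ≈ 147 kt.
147 kt falls in the Category 5 band.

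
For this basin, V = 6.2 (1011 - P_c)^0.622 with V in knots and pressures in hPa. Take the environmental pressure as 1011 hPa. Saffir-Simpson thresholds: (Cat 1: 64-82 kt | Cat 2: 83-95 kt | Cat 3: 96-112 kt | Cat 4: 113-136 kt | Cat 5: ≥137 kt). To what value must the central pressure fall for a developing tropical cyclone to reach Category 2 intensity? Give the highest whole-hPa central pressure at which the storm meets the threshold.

Category 2 begins at V = 83 kt.
Required ΔP = (83/6.2)^(1/0.622) = 13.387^1.608 ≈ 64.77 hPa.
P_c ≤ 1011 − 64.77 = 946.23, so the highest integer P_c is 946 hPa.

946 hPa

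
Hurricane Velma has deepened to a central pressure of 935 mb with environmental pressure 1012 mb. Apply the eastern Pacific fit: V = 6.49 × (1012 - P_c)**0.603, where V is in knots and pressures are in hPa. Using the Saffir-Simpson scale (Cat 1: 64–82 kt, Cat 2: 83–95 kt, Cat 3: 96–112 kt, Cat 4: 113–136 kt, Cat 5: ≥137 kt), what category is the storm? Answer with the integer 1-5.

2

ΔP = 1012 − 935 = 77 mb.
V ≈ 6.49 × 77^0.603 = 6.49 × 13.73 ≈ 89 kt.
89 kt falls in the Category 2 band.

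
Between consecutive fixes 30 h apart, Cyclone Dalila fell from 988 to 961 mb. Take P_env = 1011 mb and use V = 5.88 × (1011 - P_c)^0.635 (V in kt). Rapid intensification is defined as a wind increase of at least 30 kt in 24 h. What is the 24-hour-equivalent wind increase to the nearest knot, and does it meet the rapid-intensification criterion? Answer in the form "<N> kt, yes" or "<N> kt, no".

22 kt, no

V₁: ΔP = 23, V ≈ 5.88 × 23^0.635 ≈ 43.06 kt.
V₂: ΔP = 50, V ≈ 5.88 × 50^0.635 ≈ 70.51 kt.
ΔV over 30 h = 27.45 kt → 24 h equivalent = 27.45 × 24/30 ≈ 21.96 kt.
22 kt < 30 kt ⇒ not rapid intensification.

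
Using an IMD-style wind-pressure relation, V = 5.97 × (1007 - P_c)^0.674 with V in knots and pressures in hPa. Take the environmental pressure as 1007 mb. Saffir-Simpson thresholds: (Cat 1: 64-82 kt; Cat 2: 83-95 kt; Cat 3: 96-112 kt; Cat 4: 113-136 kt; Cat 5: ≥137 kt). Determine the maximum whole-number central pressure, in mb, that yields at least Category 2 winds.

Category 2 begins at V = 83 kt.
Required ΔP = (83/5.97)^(1/0.674) = 13.903^1.484 ≈ 49.66 mb.
P_c ≤ 1007 − 49.66 = 957.34, so the highest integer P_c is 957 mb.

957 mb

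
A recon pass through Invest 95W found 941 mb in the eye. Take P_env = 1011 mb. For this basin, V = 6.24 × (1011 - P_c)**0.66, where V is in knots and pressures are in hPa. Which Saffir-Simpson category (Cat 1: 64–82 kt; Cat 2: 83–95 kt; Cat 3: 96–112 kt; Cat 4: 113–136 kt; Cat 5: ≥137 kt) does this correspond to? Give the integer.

ΔP = 1011 − 941 = 70 mb.
V ≈ 6.24 × 70^0.66 = 6.24 × 16.51 ≈ 103 kt.
103 kt falls in the Category 3 band.

3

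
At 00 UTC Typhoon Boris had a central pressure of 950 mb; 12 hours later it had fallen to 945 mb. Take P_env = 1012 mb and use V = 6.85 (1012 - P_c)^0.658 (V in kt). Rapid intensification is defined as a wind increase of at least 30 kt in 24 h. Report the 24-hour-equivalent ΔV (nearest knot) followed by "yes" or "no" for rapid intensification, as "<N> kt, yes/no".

V₁: ΔP = 62, V ≈ 6.85 × 62^0.658 ≈ 103.53 kt.
V₂: ΔP = 67, V ≈ 6.85 × 67^0.658 ≈ 108.96 kt.
ΔV over 12 h = 5.43 kt → 24 h equivalent = 5.43 × 24/12 ≈ 10.86 kt.
11 kt < 30 kt ⇒ not rapid intensification.

11 kt, no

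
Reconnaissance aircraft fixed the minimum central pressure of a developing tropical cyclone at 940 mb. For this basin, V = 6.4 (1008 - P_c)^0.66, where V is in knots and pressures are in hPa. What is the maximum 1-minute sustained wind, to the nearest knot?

ΔP = 1008 − 940 = 68 mb.
68^0.66 ≈ 16.198.
V ≈ 6.4 × 16.198 ≈ 103.7 kt.

104 kt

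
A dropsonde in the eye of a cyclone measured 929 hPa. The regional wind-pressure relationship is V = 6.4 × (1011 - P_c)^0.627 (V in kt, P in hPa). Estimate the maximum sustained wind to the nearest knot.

ΔP = 1011 − 929 = 82 hPa.
82^0.627 ≈ 15.848.
V ≈ 6.4 × 15.848 ≈ 101.4 kt.

101 kt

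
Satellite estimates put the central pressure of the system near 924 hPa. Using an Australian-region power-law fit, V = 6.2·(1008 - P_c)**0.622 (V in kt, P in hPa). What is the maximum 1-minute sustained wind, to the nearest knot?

ΔP = 1008 − 924 = 84 hPa.
84^0.622 ≈ 15.736.
V ≈ 6.2 × 15.736 ≈ 97.6 kt.

98 kt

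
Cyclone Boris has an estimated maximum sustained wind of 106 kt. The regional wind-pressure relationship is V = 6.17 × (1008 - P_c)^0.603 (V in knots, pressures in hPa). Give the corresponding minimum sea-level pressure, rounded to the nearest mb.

896 mb

ΔP = (V / 6.17)^(1/0.603) = (106/6.17)^1.658.
106/6.17 = 17.180; 17.180^1.658 ≈ 111.72 mb.
P_c = 1008 − 111.72 = 896.28 ≈ 896 mb.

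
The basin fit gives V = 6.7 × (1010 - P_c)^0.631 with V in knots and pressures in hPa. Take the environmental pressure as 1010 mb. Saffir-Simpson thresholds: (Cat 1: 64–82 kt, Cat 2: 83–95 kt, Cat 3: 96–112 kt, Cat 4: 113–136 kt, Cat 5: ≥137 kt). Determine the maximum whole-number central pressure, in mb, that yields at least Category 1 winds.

974 mb

Category 1 begins at V = 64 kt.
Required ΔP = (64/6.7)^(1/0.631) = 9.552^1.585 ≈ 35.75 mb.
P_c ≤ 1010 − 35.75 = 974.25, so the highest integer P_c is 974 mb.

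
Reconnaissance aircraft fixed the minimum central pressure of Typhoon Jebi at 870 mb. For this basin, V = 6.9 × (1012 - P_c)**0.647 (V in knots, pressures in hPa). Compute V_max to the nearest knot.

ΔP = 1012 − 870 = 142 mb.
142^0.647 ≈ 24.691.
V ≈ 6.9 × 24.691 ≈ 170.4 kt.

170 kt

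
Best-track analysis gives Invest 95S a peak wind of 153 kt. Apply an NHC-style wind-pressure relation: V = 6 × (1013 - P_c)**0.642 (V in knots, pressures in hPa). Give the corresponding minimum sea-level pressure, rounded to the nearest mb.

858 mb

ΔP = (V / 6)^(1/0.642) = (153/6)^1.558.
153/6 = 25.500; 25.500^1.558 ≈ 155.19 mb.
P_c = 1013 − 155.19 = 857.81 ≈ 858 mb.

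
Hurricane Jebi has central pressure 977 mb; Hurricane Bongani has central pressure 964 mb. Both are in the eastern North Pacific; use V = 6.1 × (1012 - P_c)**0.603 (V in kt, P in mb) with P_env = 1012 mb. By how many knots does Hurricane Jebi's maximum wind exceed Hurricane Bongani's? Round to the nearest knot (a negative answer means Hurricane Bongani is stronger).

-11 kt

Hurricane Jebi: ΔP = 35; V ≈ 6.1 × 35^0.603 ≈ 52.05 kt.
Hurricane Bongani: ΔP = 48; V ≈ 6.1 × 48^0.603 ≈ 62.97 kt.
Difference ≈ 52.05 − 62.97 = -10.92 → -11 kt.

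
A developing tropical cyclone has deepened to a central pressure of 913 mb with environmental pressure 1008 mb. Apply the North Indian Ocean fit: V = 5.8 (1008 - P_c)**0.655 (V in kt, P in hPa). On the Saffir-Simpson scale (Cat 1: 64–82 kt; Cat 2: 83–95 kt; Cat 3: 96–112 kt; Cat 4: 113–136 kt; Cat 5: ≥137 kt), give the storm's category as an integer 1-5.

ΔP = 1008 − 913 = 95 mb.
V ≈ 5.8 × 95^0.655 = 5.8 × 19.74 ≈ 115 kt.
115 kt falls in the Category 4 band.

4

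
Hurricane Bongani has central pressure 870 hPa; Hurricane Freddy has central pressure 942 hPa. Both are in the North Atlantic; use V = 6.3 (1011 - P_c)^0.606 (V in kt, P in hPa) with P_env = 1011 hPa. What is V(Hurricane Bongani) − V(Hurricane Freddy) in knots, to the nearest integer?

44 kt

Hurricane Bongani: ΔP = 141; V ≈ 6.3 × 141^0.606 ≈ 126.41 kt.
Hurricane Freddy: ΔP = 69; V ≈ 6.3 × 69^0.606 ≈ 81.98 kt.
Difference ≈ 126.41 − 81.98 = 44.43 → 44 kt.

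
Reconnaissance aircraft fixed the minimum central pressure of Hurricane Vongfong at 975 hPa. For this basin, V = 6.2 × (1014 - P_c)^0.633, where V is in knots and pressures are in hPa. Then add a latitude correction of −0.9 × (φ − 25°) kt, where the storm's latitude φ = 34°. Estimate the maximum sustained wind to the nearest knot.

55 kt

ΔP = 1014 − 975 = 39 hPa.
39^0.633 ≈ 10.166.
V ≈ 6.2 × 10.166 ≈ 63.0 kt.
Latitude correction: −0.9 × (34 − 25) = -8.1 kt.
Corrected V ≈ 54.9 kt → 55 kt.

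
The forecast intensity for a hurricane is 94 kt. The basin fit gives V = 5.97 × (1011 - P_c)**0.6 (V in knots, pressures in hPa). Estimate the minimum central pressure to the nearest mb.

ΔP = (V / 5.97)^(1/0.6) = (94/5.97)^1.667.
94/5.97 = 15.745; 15.745^1.667 ≈ 98.91 mb.
P_c = 1011 − 98.91 = 912.09 ≈ 912 mb.

912 mb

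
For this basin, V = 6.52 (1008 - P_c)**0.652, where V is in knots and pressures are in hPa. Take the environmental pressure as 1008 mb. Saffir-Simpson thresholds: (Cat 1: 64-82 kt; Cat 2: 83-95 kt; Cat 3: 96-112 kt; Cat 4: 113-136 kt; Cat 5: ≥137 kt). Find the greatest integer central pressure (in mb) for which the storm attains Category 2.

958 mb

Category 2 begins at V = 83 kt.
Required ΔP = (83/6.52)^(1/0.652) = 12.730^1.534 ≈ 49.49 mb.
P_c ≤ 1008 − 49.49 = 958.51, so the highest integer P_c is 958 mb.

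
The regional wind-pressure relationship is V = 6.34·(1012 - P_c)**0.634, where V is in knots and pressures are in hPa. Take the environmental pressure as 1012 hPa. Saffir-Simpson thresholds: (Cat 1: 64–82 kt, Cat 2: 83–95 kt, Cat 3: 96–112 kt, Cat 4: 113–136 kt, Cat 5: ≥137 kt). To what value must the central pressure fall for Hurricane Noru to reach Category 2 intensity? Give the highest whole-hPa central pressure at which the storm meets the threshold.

Category 2 begins at V = 83 kt.
Required ΔP = (83/6.34)^(1/0.634) = 13.091^1.577 ≈ 57.78 hPa.
P_c ≤ 1012 − 57.78 = 954.22, so the highest integer P_c is 954 hPa.

954 hPa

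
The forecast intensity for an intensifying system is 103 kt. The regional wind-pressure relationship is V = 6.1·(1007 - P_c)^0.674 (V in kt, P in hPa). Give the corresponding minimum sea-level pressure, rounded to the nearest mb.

ΔP = (V / 6.1)^(1/0.674) = (103/6.1)^1.484.
103/6.1 = 16.885; 16.885^1.484 ≈ 66.26 mb.
P_c = 1007 − 66.26 = 940.74 ≈ 941 mb.

941 mb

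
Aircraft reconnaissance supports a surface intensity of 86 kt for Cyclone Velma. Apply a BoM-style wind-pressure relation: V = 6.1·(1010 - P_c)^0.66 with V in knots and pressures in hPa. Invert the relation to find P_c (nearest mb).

ΔP = (V / 6.1)^(1/0.66) = (86/6.1)^1.515.
86/6.1 = 14.098; 14.098^1.515 ≈ 55.10 mb.
P_c = 1010 − 55.10 = 954.90 ≈ 955 mb.

955 mb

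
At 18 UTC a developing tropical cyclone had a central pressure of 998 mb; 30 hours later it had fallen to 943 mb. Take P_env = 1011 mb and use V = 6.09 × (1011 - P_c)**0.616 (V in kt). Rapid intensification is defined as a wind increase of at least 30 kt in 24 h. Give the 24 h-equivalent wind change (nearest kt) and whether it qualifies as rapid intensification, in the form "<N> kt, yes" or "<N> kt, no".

42 kt, yes

V₁: ΔP = 13, V ≈ 6.09 × 13^0.616 ≈ 29.57 kt.
V₂: ΔP = 68, V ≈ 6.09 × 68^0.616 ≈ 81.93 kt.
ΔV over 30 h = 52.36 kt → 24 h equivalent = 52.36 × 24/30 ≈ 41.89 kt.
42 kt ≥ 30 kt ⇒ rapid intensification.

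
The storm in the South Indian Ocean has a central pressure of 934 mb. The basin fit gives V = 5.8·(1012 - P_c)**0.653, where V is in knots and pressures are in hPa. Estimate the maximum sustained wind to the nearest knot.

ΔP = 1012 − 934 = 78 mb.
78^0.653 ≈ 17.200.
V ≈ 5.8 × 17.200 ≈ 99.8 kt.

100 kt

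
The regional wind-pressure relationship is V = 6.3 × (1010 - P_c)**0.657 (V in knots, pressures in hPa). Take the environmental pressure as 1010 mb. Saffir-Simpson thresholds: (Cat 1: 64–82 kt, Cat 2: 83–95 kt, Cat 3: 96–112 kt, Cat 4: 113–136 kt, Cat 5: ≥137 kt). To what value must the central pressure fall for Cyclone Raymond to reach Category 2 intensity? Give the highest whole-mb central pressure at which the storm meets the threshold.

Category 2 begins at V = 83 kt.
Required ΔP = (83/6.3)^(1/0.657) = 13.175^1.522 ≈ 50.62 mb.
P_c ≤ 1010 − 50.62 = 959.38, so the highest integer P_c is 959 mb.

959 mb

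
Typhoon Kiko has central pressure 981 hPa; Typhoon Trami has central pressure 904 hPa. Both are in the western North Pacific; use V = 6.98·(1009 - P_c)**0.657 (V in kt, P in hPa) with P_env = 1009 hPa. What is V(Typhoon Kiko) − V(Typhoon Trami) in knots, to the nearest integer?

Typhoon Kiko: ΔP = 28; V ≈ 6.98 × 28^0.657 ≈ 62.32 kt.
Typhoon Trami: ΔP = 105; V ≈ 6.98 × 105^0.657 ≈ 148.52 kt.
Difference ≈ 62.32 − 148.52 = -86.20 → -86 kt.

-86 kt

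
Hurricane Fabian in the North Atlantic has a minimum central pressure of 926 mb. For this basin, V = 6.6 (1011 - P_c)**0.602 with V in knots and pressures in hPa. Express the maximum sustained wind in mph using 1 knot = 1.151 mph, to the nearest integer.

ΔP = 1011 − 926 = 85 mb.
V ≈ 6.6 × 85^0.602 = 6.6 × 14.505 ≈ 95.731 kt.
95.731 × 1.151 ≈ 110.19 mph → 110 mph.

110 mph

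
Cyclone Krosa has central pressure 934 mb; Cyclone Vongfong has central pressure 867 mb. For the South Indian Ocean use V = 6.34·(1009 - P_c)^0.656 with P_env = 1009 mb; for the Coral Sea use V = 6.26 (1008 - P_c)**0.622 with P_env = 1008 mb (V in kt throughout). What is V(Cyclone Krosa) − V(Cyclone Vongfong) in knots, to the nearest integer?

-28 kt

Cyclone Krosa: ΔP = 75; V ≈ 6.34 × 75^0.656 ≈ 107.68 kt.
Cyclone Vongfong: ΔP = 141; V ≈ 6.26 × 141^0.622 ≈ 135.95 kt.
Difference ≈ 107.68 − 135.95 = -28.27 → -28 kt.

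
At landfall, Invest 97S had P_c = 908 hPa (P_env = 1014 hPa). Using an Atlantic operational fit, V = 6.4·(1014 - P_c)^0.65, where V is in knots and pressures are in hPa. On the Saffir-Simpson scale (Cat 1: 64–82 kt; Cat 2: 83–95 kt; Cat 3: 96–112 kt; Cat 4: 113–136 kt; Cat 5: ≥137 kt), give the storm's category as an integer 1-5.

4

ΔP = 1014 − 908 = 106 hPa.
V ≈ 6.4 × 106^0.65 = 6.4 × 20.72 ≈ 133 kt.
133 kt falls in the Category 4 band.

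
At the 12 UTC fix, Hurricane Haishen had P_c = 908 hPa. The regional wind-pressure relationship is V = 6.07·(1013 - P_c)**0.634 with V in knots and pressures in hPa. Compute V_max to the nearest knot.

116 kt

ΔP = 1013 − 908 = 105 hPa.
105^0.634 ≈ 19.118.
V ≈ 6.07 × 19.118 ≈ 116.0 kt.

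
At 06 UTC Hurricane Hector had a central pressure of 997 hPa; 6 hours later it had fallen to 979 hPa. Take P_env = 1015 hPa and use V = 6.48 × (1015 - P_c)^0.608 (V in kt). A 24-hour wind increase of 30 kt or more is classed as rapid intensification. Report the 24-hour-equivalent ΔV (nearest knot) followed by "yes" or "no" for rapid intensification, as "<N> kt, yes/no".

79 kt, yes

V₁: ΔP = 18, V ≈ 6.48 × 18^0.608 ≈ 37.56 kt.
V₂: ΔP = 36, V ≈ 6.48 × 36^0.608 ≈ 57.25 kt.
ΔV over 6 h = 19.69 kt → 24 h equivalent = 19.69 × 24/6 ≈ 78.76 kt.
79 kt ≥ 30 kt ⇒ rapid intensification.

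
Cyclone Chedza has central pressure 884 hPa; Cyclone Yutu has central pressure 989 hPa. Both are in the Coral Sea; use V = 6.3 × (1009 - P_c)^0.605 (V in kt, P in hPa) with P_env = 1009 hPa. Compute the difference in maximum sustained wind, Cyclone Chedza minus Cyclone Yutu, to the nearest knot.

78 kt

Cyclone Chedza: ΔP = 125; V ≈ 6.3 × 125^0.605 ≈ 116.94 kt.
Cyclone Yutu: ΔP = 20; V ≈ 6.3 × 20^0.605 ≈ 38.59 kt.
Difference ≈ 116.94 − 38.59 = 78.35 → 78 kt.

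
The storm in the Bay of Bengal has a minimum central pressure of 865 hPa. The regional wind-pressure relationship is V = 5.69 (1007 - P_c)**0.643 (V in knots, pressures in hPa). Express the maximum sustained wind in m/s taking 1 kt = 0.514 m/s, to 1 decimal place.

ΔP = 1007 − 865 = 142 hPa.
V ≈ 5.69 × 142^0.643 = 5.69 × 24.206 ≈ 137.732 kt.
137.732 × 0.514 ≈ 70.79 m/s → 70.8 m/s.

70.8 m/s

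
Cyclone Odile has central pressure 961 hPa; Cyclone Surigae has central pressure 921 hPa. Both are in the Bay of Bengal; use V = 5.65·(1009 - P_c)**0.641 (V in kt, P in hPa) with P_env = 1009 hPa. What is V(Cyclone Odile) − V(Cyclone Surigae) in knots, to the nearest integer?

Cyclone Odile: ΔP = 48; V ≈ 5.65 × 48^0.641 ≈ 67.57 kt.
Cyclone Surigae: ΔP = 88; V ≈ 5.65 × 88^0.641 ≈ 99.65 kt.
Difference ≈ 67.57 − 99.65 = -32.08 → -32 kt.

-32 kt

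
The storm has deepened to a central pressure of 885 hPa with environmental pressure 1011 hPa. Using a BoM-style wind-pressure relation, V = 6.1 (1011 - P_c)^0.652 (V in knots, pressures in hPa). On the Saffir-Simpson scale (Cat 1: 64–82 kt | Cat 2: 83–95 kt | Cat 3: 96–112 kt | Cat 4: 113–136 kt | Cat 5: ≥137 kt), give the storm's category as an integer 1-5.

5

ΔP = 1011 − 885 = 126 hPa.
V ≈ 6.1 × 126^0.652 = 6.1 × 23.41 ≈ 143 kt.
143 kt falls in the Category 5 band.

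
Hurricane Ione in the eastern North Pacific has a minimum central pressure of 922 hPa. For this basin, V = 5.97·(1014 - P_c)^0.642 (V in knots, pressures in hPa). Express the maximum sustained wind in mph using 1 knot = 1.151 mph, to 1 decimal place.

125.3 mph

ΔP = 1014 − 922 = 92 hPa.
V ≈ 5.97 × 92^0.642 = 5.97 × 18.229 ≈ 108.824 kt.
108.824 × 1.151 ≈ 125.26 mph → 125.3 mph.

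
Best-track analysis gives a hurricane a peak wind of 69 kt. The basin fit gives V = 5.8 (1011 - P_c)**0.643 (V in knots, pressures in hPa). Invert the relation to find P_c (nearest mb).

ΔP = (V / 5.8)^(1/0.643) = (69/5.8)^1.555.
69/5.8 = 11.897; 11.897^1.555 ≈ 47.04 mb.
P_c = 1011 − 47.04 = 963.96 ≈ 964 mb.

964 mb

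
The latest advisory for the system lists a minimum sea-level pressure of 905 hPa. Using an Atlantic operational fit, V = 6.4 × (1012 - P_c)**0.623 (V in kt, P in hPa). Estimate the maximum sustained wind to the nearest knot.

ΔP = 1012 − 905 = 107 hPa.
107^0.623 ≈ 18.378.
V ≈ 6.4 × 18.378 ≈ 117.6 kt.

118 kt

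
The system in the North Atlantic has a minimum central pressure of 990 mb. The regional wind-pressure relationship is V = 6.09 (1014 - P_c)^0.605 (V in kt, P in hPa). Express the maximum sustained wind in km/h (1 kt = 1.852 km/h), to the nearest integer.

ΔP = 1014 − 990 = 24 mb.
V ≈ 6.09 × 24^0.605 = 6.09 × 6.840 ≈ 41.653 kt.
41.653 × 1.852 ≈ 77.14 km/h → 77 km/h.

77 km/h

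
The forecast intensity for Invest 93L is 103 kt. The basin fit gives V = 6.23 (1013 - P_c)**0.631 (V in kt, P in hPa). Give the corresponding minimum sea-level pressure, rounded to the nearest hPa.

928 hPa

ΔP = (V / 6.23)^(1/0.631) = (103/6.23)^1.585.
103/6.23 = 16.533; 16.533^1.585 ≈ 85.28 hPa.
P_c = 1013 − 85.28 = 927.72 ≈ 928 hPa.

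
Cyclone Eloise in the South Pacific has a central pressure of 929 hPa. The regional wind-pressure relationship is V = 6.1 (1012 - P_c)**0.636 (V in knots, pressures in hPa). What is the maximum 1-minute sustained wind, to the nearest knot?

ΔP = 1012 − 929 = 83 hPa.
83^0.636 ≈ 16.616.
V ≈ 6.1 × 16.616 ≈ 101.4 kt.

101 kt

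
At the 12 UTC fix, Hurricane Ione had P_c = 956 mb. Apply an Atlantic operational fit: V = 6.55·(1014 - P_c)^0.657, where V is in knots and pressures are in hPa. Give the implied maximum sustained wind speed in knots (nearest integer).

94 kt

ΔP = 1014 − 956 = 58 mb.
58^0.657 ≈ 14.407.
V ≈ 6.55 × 14.407 ≈ 94.4 kt.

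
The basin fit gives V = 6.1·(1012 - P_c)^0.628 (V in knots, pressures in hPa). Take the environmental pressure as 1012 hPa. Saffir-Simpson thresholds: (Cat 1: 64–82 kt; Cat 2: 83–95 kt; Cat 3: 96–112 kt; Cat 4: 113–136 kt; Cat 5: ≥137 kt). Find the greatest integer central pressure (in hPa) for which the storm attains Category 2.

Category 2 begins at V = 83 kt.
Required ΔP = (83/6.1)^(1/0.628) = 13.607^1.592 ≈ 63.88 hPa.
P_c ≤ 1012 − 63.88 = 948.12, so the highest integer P_c is 948 hPa.

948 hPa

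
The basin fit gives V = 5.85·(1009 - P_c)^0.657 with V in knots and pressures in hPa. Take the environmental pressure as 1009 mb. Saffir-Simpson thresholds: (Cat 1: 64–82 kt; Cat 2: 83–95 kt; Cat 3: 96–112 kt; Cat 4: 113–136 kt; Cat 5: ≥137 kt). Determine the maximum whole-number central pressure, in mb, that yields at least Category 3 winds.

Category 3 begins at V = 96 kt.
Required ΔP = (96/5.85)^(1/0.657) = 16.410^1.522 ≈ 70.71 mb.
P_c ≤ 1009 − 70.71 = 938.29, so the highest integer P_c is 938 mb.

938 mb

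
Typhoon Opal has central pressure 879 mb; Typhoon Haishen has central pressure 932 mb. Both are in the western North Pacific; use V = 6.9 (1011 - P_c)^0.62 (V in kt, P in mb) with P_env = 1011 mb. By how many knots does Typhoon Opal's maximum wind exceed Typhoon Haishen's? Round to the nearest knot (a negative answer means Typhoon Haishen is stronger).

Typhoon Opal: ΔP = 132; V ≈ 6.9 × 132^0.62 ≈ 142.43 kt.
Typhoon Haishen: ΔP = 79; V ≈ 6.9 × 79^0.62 ≈ 103.60 kt.
Difference ≈ 142.43 − 103.60 = 38.83 → 39 kt.

39 kt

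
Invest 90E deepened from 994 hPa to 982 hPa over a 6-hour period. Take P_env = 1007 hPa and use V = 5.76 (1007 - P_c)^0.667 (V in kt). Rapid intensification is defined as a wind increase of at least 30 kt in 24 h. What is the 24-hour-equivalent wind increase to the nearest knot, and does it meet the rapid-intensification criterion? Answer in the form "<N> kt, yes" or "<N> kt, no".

70 kt, yes

V₁: ΔP = 13, V ≈ 5.76 × 13^0.667 ≈ 31.87 kt.
V₂: ΔP = 25, V ≈ 5.76 × 25^0.667 ≈ 49.30 kt.
ΔV over 6 h = 17.43 kt → 24 h equivalent = 17.43 × 24/6 ≈ 69.72 kt.
70 kt ≥ 30 kt ⇒ rapid intensification.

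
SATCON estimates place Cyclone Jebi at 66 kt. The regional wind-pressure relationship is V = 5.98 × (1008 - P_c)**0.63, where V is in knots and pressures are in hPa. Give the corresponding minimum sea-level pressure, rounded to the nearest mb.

ΔP = (V / 5.98)^(1/0.63) = (66/5.98)^1.587.
66/5.98 = 11.037; 11.037^1.587 ≈ 45.22 mb.
P_c = 1008 − 45.22 = 962.78 ≈ 963 mb.

963 mb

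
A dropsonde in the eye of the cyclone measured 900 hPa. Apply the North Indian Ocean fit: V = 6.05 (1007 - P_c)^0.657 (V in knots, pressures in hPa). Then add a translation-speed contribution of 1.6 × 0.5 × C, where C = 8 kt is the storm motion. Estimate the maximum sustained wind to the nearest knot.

ΔP = 1007 − 900 = 107 hPa.
107^0.657 ≈ 21.543.
V ≈ 6.05 × 21.543 ≈ 130.3 kt.
Translation term: 1.6 × 0.5 × 8 = 6.4 kt.
Corrected V ≈ 136.7 kt → 137 kt.

137 kt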